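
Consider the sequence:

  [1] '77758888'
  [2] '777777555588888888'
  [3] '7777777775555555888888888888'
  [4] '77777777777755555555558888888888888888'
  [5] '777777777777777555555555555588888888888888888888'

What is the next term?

7777777777777777775555555555555555888888888888888888888888

The n-th term is 3n 7's then 3n-2 5's then 4n 8's (n = 1, 2, …).
Setting n = 6 gives 18, 16, 24 characters in each block.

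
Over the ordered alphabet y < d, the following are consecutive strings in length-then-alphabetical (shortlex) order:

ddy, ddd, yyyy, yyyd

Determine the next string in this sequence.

yydy

The successor of yyyd increments the rightmost position that isn't already d and resets every position after it to y.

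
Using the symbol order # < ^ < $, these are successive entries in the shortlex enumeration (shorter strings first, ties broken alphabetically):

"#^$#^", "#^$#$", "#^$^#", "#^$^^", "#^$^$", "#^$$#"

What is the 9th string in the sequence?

#$###

Continuing the enumeration 3 steps past #^$$#: #^$$# → #^$$^ → #^$$$ → (answer).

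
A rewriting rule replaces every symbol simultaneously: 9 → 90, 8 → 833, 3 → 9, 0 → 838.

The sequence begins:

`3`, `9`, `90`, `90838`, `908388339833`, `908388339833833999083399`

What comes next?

φ(908388339833833999083399) expands symbol-by-symbol to 90 838 833 9 833 833 9 9 90 833 9 9 833 9 9 90 90 90 838 833 9 9 90 90; joining the 24 pieces gives the next term.

90838833983383399908339983399909090838833999090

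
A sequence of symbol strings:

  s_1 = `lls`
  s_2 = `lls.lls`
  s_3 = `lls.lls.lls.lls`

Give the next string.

s(k+1) = s(k)·.·s(k) — each term doubles the last with '.' between the halves.
Doubling lls.lls.lls.lls with '.' between the halves:

lls.lls.lls.lls.lls.lls.lls.lls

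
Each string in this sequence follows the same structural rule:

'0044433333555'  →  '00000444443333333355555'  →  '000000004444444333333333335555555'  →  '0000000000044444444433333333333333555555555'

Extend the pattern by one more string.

00000000000000444444444443333333333333333355555555555

The n-th term is 3n-1 0's then 2n+1 4's then 3n+2 3's then 2n+1 5's (n = 1, 2, …).
At n = 5 the blocks have lengths 14, 11, 17, 11.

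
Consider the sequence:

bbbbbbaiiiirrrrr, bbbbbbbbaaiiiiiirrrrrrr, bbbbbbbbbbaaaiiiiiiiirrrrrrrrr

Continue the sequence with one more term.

Each string has the form b^{2n} a^{n-2} i^{2n-2} r^{2n-1}, where the shown terms are n = 3, 4, 5.
At n = 6 the blocks have lengths 12, 4, 10, 11.

bbbbbbbbbbbbaaaaiiiiiiiiiirrrrrrrrrrr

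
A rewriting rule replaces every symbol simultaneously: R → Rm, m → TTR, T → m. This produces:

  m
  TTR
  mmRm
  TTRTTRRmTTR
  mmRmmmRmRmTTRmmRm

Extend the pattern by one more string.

Rewriting the 17 symbols of mmRmmmRmRmTTRmmRm one by one yields TTR TTR Rm TTR TTR TTR Rm TTR Rm TTR m m Rm TTR TTR Rm TTR; concatenated:

TTRTTRRmTTRTTRTTRRmTTRRmTTRmmRmTTRTTRRmTTR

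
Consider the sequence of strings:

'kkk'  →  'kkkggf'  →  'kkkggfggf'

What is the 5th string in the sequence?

Every step adds ggf to the end: s(k+1) = s(k)·ggf.
From kkkggfggf, 2 further steps: kkkggfggf → kkkggfggfggf → (answer).

kkkggfggfggfggf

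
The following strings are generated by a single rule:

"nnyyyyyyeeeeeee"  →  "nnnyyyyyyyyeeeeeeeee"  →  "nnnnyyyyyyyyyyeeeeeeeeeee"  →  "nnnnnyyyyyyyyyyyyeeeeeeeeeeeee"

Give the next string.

The n-th term is n-1 n's then 2n y's then 2n+1 e's, where the shown terms are n = 3, 4, 5, 6.
Setting n = 7 gives 6, 14, 15 characters in each block.

nnnnnnyyyyyyyyyyyyyyeeeeeeeeeeeeeee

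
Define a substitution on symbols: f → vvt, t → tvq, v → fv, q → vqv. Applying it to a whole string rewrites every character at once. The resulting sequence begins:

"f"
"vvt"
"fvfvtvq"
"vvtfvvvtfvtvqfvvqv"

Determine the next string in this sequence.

fvfvtvqvvtfvfvfvtvqvvtfvtvqfvvqvvvtfvfvvqvfv

Applying the rule to each of the 18 symbols of vvtfvvvtfvtvqfvvqv gives the pieces fv fv tvq vvt fv fv fv tvq vvt fv tvq fv vqv vvt fv fv vqv fv, which concatenate to the answer.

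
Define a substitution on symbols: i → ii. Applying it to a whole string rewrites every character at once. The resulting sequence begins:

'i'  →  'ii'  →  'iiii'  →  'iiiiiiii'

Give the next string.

iiiiiiiiiiiiiiii

Expanding iiiiiiii: i→ii, i→ii, i→ii, i→ii, i→ii, i→ii, i→ii, i→ii. Concatenated: ii ii ii ii ii ii ii ii.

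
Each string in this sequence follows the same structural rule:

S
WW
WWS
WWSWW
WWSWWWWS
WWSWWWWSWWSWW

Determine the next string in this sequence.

From term 3 onward, concatenate the last term with the second-to-last: WW·S = WWS, WWS·WW = WWSWW, …
The next term joins WWSWWWWSWWSWW and WWSWWWWS.

WWSWWWWSWWSWWWWSWWWWS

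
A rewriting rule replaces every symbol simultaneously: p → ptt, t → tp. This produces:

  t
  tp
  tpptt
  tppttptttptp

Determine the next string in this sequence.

tppttptttptpptttptptpptttpptt

Apply φ to tppttptttptp symbol by symbol: t→tp, p→ptt, p→ptt, t→tp, t→tp, p→ptt, t→tp, t→tp, t→tp, p→ptt, t→tp, p→ptt; joined: tp ptt ptt tp tp ptt tp tp tp ptt tp ptt.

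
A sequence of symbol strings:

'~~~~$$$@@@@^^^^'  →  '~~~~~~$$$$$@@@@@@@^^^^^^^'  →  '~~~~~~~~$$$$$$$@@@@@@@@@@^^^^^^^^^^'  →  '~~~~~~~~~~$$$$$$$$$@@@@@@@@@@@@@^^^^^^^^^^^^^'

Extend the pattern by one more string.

Term n consists of 2n ~'s, followed by 2n-1 $'s, followed by 3n-2 @'s, followed by 3n-2 ^'s, where the shown terms are n = 2, 3, 4, 5.
At n = 6 the blocks have lengths 12, 11, 16, 16.

~~~~~~~~~~~~$$$$$$$$$$$@@@@@@@@@@@@@@@@^^^^^^^^^^^^^^^^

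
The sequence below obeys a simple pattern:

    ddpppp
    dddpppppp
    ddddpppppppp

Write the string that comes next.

The n-th term is n d's then 2n p's, where the shown terms are n = 2, 3, 4.
Setting n = 5 gives 5, 10 characters in each block.

dddddpppppppppp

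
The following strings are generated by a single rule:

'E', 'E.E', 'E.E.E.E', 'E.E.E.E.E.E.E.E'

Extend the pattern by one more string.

Every step duplicates the string with '.' between the halves.
So the next term is two copies of E.E.E.E.E.E.E.E with '.' between the halves.

E.E.E.E.E.E.E.E.E.E.E.E.E.E.E.E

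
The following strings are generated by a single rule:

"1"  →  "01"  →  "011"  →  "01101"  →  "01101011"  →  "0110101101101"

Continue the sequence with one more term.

This is a Fibonacci-style word recurrence s(k) = s(k−1)·s(k−2): e.g. 01·1 = 011.
So term 7 is 0110101101101·01101011.

011010110110101101011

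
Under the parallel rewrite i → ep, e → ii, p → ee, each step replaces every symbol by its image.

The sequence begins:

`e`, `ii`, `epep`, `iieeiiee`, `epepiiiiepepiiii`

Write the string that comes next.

iieeiieeepepepepiieeiieeepepepep

φ(epepiiiiepepiiii) expands symbol-by-symbol to ii ee ii ee ep ep ep ep ii ee ii ee ep ep ep ep; joining the 16 pieces gives the next term.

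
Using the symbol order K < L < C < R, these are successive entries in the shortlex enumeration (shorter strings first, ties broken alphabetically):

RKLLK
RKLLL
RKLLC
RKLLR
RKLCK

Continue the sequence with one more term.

RKLCL

The successor of RKLCK increments the rightmost position that isn't already R and resets every position after it to K.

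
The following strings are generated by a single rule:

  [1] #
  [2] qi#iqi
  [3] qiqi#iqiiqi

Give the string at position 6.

qiqiqiqiqi#iqiiqiiqiiqiiqi

Every step adds qi to the front and iqi to the end of the previous string.
From qiqi#iqiiqi, 3 further steps: qiqi#iqiiqi → qiqiqi#iqiiqiiqi → qiqiqiqi#iqiiqiiqiiqi → (answer).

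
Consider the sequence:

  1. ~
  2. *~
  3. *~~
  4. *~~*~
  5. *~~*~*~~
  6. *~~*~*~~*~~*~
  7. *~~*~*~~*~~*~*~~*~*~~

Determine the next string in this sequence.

*~~*~*~~*~~*~*~~*~*~~*~~*~*~~*~~*~

This is a Fibonacci-style word recurrence s(k) = s(k−1)·s(k−2): e.g. *~·~ = *~~.
Continuing: *~~*~*~~*~~*~*~~*~*~~ · *~~*~*~~*~~*~ gives term 8.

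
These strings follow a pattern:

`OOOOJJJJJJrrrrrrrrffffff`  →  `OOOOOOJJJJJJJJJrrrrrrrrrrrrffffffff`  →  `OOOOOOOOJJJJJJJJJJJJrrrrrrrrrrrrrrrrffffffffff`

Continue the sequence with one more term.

OOOOOOOOOOJJJJJJJJJJJJJJJrrrrrrrrrrrrrrrrrrrrffffffffffff

The n-th term is 2n O's then 3n J's then 4n r's then 2n+2 f's, where the shown terms are n = 2, 3, 4.
At n = 5 the blocks have lengths 10, 15, 20, 12.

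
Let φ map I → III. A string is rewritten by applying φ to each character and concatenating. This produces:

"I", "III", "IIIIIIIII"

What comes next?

IIIIIIIIIIIIIIIIIIIIIIIIIII

Apply φ to IIIIIIIII symbol by symbol: I→III, I→III, I→III, I→III, I→III, I→III, I→III, I→III, I→III; joined: III III III III III III III III III.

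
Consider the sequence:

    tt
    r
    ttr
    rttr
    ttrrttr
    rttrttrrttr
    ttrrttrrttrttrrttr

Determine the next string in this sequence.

rttrttrrttrttrrttrrttrttrrttr

From term 3 onward, concatenate the second-to-last term with the last: tt·r = ttr, r·ttr = rttr, …
So term 8 is rttrttrrttr·ttrrttrrttrttrrttr.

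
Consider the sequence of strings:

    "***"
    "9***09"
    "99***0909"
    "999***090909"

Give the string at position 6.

Each term wraps the previous one in 9 on the left and 09 on the right.
From 999***090909, 2 further steps: 999***090909 → 9999***09090909 → (answer).

99999***0909090909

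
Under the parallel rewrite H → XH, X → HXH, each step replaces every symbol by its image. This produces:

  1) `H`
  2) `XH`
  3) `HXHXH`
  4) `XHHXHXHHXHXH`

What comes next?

Rewriting each symbol of XHHXHXHHXHXH: X→HXH, H→XH, H→XH, X→HXH, H→XH, X→HXH, H→XH, H→XH, X→HXH, H→XH, X→HXH, H→XH, which concatenates to HXH XH XH HXH XH HXH XH XH HXH XH HXH XH.

HXHXHXHHXHXHHXHXHXHHXHXHHXHXH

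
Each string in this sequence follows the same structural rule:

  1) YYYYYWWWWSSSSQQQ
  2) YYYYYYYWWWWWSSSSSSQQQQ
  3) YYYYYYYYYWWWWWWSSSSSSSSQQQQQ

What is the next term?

Term n consists of 2n+1 Y's, followed by n+2 W's, followed by 2n S's, followed by n+1 Q's, where the shown terms are n = 2, 3, 4.
For the next term, n = 5, so the run lengths are 11, 7, 10, 6.

YYYYYYYYYYYWWWWWWWSSSSSSSSSSQQQQQQ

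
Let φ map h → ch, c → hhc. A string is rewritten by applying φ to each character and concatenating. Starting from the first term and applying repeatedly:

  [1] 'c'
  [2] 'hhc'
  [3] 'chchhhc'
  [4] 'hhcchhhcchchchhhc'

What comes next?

Rewriting the 17 symbols of hhcchhhcchchchhhc one by one yields ch ch hhc hhc ch ch ch hhc hhc ch hhc ch hhc ch ch ch hhc; concatenated:

chchhhchhcchchchhhchhcchhhcchhhcchchchhhc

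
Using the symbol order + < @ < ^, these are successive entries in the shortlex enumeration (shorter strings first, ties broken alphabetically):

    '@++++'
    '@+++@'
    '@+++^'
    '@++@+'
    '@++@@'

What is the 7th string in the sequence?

@++^+

Advancing 2 positions from @++@@ through @++@@ → @++@^ reaches term 7.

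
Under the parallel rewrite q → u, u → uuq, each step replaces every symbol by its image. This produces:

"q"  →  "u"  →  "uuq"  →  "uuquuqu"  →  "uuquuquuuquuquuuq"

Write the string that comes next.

Rewriting the 17 symbols of uuquuquuuquuquuuq one by one yields uuq uuq u uuq uuq u uuq uuq uuq u uuq uuq u uuq uuq uuq u; concatenated:

uuquuquuuquuquuuquuquuquuuquuquuuquuquuqu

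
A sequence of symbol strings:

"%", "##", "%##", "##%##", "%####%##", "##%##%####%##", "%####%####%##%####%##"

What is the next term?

Each term (from the third on) is the two preceding terms concatenated in order: term 3 = %·## = %##.
The next term joins ##%##%####%## and %####%####%##%####%##.

##%##%####%##%####%####%##%####%##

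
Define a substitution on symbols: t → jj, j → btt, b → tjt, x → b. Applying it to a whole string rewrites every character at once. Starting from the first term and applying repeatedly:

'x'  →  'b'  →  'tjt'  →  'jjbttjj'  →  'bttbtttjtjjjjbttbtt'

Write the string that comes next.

Rewriting the 19 symbols of bttbtttjtjjjjbttbtt one by one yields tjt jj jj tjt jj jj jj btt jj btt btt btt btt tjt jj jj tjt jj jj; concatenated:

tjtjjjjtjtjjjjjjbttjjbttbttbttbtttjtjjjjtjtjjjj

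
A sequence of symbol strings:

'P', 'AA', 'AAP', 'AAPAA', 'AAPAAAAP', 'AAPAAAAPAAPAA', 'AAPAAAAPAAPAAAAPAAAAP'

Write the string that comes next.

AAPAAAAPAAPAAAAPAAAAPAAPAAAAPAAPAA

From term 3 onward, concatenate the last term with the second-to-last: AA·P = AAP, AAP·AA = AAPAA, …
So term 8 is AAPAAAAPAAPAAAAPAAAAP·AAPAAAAPAAPAA.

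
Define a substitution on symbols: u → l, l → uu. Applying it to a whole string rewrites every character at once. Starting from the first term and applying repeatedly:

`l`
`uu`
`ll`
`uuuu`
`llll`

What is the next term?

Rewriting each symbol of llll: l→uu, l→uu, l→uu, l→uu, which concatenates to uu uu uu uu.

uuuuuuuu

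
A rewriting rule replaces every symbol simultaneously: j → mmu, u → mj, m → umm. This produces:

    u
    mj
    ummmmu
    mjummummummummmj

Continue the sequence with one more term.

Rewriting the 16 symbols of mjummummummummmj one by one yields umm mmu mj umm umm mj umm umm mj umm umm mj umm umm umm mmu; concatenated:

ummmmumjummummmjummummmjummummmjummummummmmu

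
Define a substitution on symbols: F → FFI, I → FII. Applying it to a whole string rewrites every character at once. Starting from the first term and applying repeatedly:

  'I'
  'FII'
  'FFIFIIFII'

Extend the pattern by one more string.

Rewriting each symbol of FFIFIIFII: F→FFI, F→FFI, I→FII, F→FFI, I→FII, I→FII, F→FFI, I→FII, I→FII, which concatenates to FFI FFI FII FFI FII FII FFI FII FII.

FFIFFIFIIFFIFIIFIIFFIFIIFII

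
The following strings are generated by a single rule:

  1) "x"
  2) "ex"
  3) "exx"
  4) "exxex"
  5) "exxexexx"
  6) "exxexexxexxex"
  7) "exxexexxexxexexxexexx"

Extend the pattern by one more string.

exxexexxexxexexxexexxexxexexxexxex

From term 3 onward, concatenate the last term with the second-to-last: ex·x = exx, exx·ex = exxex, …
So term 8 is exxexexxexxexexxexexx·exxexexxexxex.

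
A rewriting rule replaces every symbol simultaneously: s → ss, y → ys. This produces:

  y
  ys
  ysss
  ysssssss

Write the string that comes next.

ysssssssssssssss

Expanding ysssssss: y→ys, s→ss, s→ss, s→ss, s→ss, s→ss, s→ss, s→ss. Concatenated: ys ss ss ss ss ss ss ss.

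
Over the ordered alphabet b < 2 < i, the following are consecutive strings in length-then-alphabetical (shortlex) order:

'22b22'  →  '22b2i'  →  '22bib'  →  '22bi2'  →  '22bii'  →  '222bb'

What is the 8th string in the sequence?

222bi

Continuing the enumeration 2 steps past 222bb: 222bb → 222b2 → (answer).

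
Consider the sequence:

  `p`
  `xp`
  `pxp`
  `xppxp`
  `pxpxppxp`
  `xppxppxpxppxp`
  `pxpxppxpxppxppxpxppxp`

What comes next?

xppxppxpxppxppxpxppxpxppxppxpxppxp

From term 3 onward, concatenate the second-to-last term with the last: p·xp = pxp, xp·pxp = xppxp, …
Continuing: xppxppxpxppxp · pxpxppxpxppxppxpxppxp gives term 8.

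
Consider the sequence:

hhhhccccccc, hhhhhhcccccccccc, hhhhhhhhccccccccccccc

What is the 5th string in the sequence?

Reading off run lengths: h runs 4, 6, 8; c runs 7, 10, 13 — each is linear in n, where the shown terms are n = 2, 3, 4.
At n = 6 the blocks have lengths 12, 19.

hhhhhhhhhhhhccccccccccccccccccc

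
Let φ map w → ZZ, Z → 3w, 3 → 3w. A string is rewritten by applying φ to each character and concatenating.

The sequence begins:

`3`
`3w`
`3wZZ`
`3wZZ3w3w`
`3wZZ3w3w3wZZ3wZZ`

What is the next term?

φ(3wZZ3w3w3wZZ3wZZ) expands symbol-by-symbol to 3w ZZ 3w 3w 3w ZZ 3w ZZ 3w ZZ 3w 3w 3w ZZ 3w 3w; joining the 16 pieces gives the next term.

3wZZ3w3w3wZZ3wZZ3wZZ3w3w3wZZ3w3w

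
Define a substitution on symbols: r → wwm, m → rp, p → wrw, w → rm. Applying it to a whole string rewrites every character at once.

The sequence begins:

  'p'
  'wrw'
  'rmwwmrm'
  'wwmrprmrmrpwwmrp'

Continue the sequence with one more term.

Rewriting the 16 symbols of wwmrprmrmrpwwmrp one by one yields rm rm rp wwm wrw wwm rp wwm rp wwm wrw rm rm rp wwm wrw; concatenated:

rmrmrpwwmwrwwwmrpwwmrpwwmwrwrmrmrpwwmwrw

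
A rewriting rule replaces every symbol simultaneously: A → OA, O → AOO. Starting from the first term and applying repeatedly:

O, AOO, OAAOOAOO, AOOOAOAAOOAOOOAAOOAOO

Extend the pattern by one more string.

Applying the rule to each of the 21 symbols of AOOOAOAAOOAOOOAAOOAOO gives the pieces OA AOO AOO AOO OA AOO OA OA AOO AOO OA AOO AOO AOO OA OA AOO AOO OA AOO AOO, which concatenate to the answer.

OAAOOAOOAOOOAAOOOAOAAOOAOOOAAOOAOOAOOOAOAAOOAOOOAAOOAOO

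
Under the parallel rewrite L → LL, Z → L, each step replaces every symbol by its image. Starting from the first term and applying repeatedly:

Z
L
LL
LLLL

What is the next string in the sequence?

Apply φ to LLLL symbol by symbol: L→LL, L→LL, L→LL, L→LL; joined: LL LL LL LL.

LLLLLLLL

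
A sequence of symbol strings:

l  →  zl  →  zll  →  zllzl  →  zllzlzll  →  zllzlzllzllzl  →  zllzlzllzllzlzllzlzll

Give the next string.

zllzlzllzllzlzllzlzllzllzlzllzllzl

Each term (from the third on) is the previous term followed by the one before it: term 3 = zl·l = zll.
The next term joins zllzlzllzllzlzllzlzll and zllzlzllzllzl.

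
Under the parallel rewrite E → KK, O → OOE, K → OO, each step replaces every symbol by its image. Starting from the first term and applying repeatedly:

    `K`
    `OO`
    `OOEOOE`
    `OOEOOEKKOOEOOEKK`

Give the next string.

φ(OOEOOEKKOOEOOEKK) expands symbol-by-symbol to OOE OOE KK OOE OOE KK OO OO OOE OOE KK OOE OOE KK OO OO; joining the 16 pieces gives the next term.

OOEOOEKKOOEOOEKKOOOOOOEOOEKKOOEOOEKKOOOO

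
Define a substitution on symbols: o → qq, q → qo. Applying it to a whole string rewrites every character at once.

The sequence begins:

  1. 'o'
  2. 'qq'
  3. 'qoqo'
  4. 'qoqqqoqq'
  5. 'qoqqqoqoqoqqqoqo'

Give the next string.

Rewriting the 16 symbols of qoqqqoqoqoqqqoqo one by one yields qo qq qo qo qo qq qo qq qo qq qo qo qo qq qo qq; concatenated:

qoqqqoqoqoqqqoqqqoqqqoqoqoqqqoqq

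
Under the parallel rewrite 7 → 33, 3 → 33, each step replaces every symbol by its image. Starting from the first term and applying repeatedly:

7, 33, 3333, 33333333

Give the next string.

Apply φ to 33333333 symbol by symbol: 3→33, 3→33, 3→33, 3→33, 3→33, 3→33, 3→33, 3→33; joined: 33 33 33 33 33 33 33 33.

3333333333333333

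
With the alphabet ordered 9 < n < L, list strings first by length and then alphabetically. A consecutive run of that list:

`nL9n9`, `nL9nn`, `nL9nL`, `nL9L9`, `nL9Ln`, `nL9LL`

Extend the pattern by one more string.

nLn99

The successor of nL9LL increments the rightmost position that isn't already L and resets every position after it to 9.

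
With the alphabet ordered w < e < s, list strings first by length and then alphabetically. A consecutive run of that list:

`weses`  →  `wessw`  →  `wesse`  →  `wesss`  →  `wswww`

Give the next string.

Treat wswww as a base-3 numeral over the given alphabet and add one, carrying through any trailing s's.

wswwe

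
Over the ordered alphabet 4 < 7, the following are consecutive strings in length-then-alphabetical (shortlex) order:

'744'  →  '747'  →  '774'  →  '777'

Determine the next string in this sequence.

4444

777 is the last string of length 3, so the next is the first of length 4: 4 repeated 4 times.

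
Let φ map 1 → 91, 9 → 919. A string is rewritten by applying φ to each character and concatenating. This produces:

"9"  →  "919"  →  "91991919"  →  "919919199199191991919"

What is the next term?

9199191991991919919199199191991991919919199199191991919

Applying the rule to each of the 21 symbols of 919919199199191991919 gives the pieces 919 91 919 919 91 919 91 919 919 91 919 919 91 919 91 919 919 91 919 91 919, which concatenate to the answer.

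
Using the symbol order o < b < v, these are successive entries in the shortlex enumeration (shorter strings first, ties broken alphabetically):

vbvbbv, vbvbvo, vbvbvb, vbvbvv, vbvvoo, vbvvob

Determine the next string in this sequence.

vbvvov

The successor of vbvvob increments the rightmost position that isn't already v and resets every position after it to o.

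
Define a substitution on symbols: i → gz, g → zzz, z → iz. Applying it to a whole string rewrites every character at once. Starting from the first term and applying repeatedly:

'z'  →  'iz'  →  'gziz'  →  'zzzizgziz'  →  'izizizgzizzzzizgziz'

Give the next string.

gzizgzizgzizzzzizgzizizizizgzizzzzizgziz

φ(izizizgzizzzzizgziz) expands symbol-by-symbol to gz iz gz iz gz iz zzz iz gz iz iz iz iz gz iz zzz iz gz iz; joining the 19 pieces gives the next term.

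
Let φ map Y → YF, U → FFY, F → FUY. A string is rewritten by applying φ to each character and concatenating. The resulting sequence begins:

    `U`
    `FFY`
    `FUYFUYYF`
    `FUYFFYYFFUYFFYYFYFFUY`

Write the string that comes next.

φ(FUYFFYYFFUYFFYYFYFFUY) expands symbol-by-symbol to FUY FFY YF FUY FUY YF YF FUY FUY FFY YF FUY FUY YF YF FUY YF FUY FUY FFY YF; joining the 21 pieces gives the next term.

FUYFFYYFFUYFUYYFYFFUYFUYFFYYFFUYFUYYFYFFUYYFFUYFUYFFYYF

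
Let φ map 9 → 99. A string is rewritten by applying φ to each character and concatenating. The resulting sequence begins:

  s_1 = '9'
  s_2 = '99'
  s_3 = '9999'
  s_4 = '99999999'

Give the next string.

9999999999999999

Rewriting each symbol of 99999999: 9→99, 9→99, 9→99, 9→99, 9→99, 9→99, 9→99, 9→99, which concatenates to 99 99 99 99 99 99 99 99.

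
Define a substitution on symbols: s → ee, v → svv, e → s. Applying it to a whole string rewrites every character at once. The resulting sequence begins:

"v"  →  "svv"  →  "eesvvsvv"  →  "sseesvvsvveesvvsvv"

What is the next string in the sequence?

eeeesseesvvsvveesvvsvvsseesvvsvveesvvsvv

Applying the rule to each of the 18 symbols of sseesvvsvveesvvsvv gives the pieces ee ee s s ee svv svv ee svv svv s s ee svv svv ee svv svv, which concatenate to the answer.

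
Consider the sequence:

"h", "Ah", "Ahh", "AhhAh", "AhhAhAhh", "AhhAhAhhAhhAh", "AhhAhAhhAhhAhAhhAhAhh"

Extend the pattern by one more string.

AhhAhAhhAhhAhAhhAhAhhAhhAhAhhAhhAh

Each term (from the third on) is the previous term followed by the one before it: term 3 = Ah·h = Ahh.
The next term joins AhhAhAhhAhhAhAhhAhAhh and AhhAhAhhAhhAh.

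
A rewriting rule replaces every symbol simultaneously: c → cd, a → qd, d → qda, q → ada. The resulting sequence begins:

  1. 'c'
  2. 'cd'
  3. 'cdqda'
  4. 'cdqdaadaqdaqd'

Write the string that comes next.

Rewriting the 13 symbols of cdqdaadaqdaqd one by one yields cd qda ada qda qd qd qda qd ada qda qd ada qda; concatenated:

cdqdaadaqdaqdqdqdaqdadaqdaqdadaqda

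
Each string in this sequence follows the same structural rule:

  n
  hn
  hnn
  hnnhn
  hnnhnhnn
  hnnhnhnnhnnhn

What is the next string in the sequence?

This is a Fibonacci-style word recurrence s(k) = s(k−1)·s(k−2): e.g. hn·n = hnn.
The next term joins hnnhnhnnhnnhn and hnnhnhnn.

hnnhnhnnhnnhnhnnhnhnn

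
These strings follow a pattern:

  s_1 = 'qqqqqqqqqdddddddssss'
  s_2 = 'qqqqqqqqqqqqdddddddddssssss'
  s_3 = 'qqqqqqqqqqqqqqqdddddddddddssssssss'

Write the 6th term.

qqqqqqqqqqqqqqqqqqqqqqqqdddddddddddddddddssssssssssssss

Term n consists of 3n+3 q's, followed by 2n+3 d's, followed by 2n s's, where the shown terms are n = 2, 3, 4.
For term 6, n = 7, so the run lengths are 24, 17, 14.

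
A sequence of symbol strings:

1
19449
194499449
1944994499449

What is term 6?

Every step adds 9449 to the end: s(k+1) = s(k)·9449.
From 1944994499449, 2 further steps: 1944994499449 → 19449944994499449 → (answer).

194499449944994499449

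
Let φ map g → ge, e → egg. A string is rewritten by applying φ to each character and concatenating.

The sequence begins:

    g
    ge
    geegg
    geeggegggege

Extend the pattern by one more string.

geeggegggegeegggegegeegggeegg

Rewriting each symbol of geeggegggege: g→ge, e→egg, e→egg, g→ge, g→ge, e→egg, g→ge, g→ge, g→ge, e→egg, g→ge, e→egg, which concatenates to ge egg egg ge ge egg ge ge ge egg ge egg.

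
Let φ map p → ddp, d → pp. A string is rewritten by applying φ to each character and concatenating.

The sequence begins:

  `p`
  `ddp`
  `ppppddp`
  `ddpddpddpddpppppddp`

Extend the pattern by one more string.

ppppddpppppddpppppddpppppddpddpddpddpddpppppddp

Applying the rule to each of the 19 symbols of ddpddpddpddpppppddp gives the pieces pp pp ddp pp pp ddp pp pp ddp pp pp ddp ddp ddp ddp ddp pp pp ddp, which concatenate to the answer.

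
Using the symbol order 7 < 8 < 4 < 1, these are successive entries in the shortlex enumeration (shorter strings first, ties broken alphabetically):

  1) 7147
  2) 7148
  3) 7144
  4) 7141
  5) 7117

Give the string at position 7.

7114

Advancing 2 positions from 7117 through 7117 → 7118 reaches term 7.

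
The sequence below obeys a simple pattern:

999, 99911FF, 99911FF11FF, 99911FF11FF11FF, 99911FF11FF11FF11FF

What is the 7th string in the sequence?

99911FF11FF11FF11FF11FF11FF

Each term is the previous one with 11FF appended.
From 99911FF11FF11FF11FF, 2 further steps: 99911FF11FF11FF11FF → 99911FF11FF11FF11FF11FF → (answer).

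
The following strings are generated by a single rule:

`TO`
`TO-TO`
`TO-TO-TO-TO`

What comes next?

s(k+1) = s(k)·-·s(k) — each term doubles the last with '-' between the halves.
Doubling TO-TO-TO-TO with '-' between the halves:

TO-TO-TO-TO-TO-TO-TO-TO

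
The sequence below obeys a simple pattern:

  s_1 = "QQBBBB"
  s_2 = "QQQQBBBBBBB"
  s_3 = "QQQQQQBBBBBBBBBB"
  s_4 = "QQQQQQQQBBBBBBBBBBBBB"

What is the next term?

The n-th term is 2n Q's then 3n+1 B's (n = 1, 2, …).
For the next term, n = 5, so the run lengths are 10, 16.

QQQQQQQQQQBBBBBBBBBBBBBBBB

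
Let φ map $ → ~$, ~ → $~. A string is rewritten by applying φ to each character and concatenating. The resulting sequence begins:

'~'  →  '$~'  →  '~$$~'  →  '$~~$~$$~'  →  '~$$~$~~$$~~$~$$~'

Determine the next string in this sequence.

Rewriting the 16 symbols of ~$$~$~~$$~~$~$$~ one by one yields $~ ~$ ~$ $~ ~$ $~ $~ ~$ ~$ $~ $~ ~$ $~ ~$ ~$ $~; concatenated:

$~~$~$$~~$$~$~~$~$$~$~~$$~~$~$$~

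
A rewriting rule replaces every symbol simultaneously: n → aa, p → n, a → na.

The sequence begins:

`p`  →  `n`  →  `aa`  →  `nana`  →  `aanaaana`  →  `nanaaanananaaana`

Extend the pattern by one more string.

φ(nanaaanananaaana) expands symbol-by-symbol to aa na aa na na na aa na aa na aa na na na aa na; joining the 16 pieces gives the next term.

aanaaanananaaanaaanaaanananaaana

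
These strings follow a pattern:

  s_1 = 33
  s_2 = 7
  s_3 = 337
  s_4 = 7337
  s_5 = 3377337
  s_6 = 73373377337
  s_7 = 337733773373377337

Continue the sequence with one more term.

From term 3 onward, concatenate the second-to-last term with the last: 33·7 = 337, 7·337 = 7337, …
Continuing: 73373377337 · 337733773373377337 gives term 8.

73373377337337733773373377337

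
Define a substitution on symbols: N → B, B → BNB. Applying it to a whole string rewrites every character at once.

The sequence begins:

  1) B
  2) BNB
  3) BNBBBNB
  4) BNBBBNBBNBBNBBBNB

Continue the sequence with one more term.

φ(BNBBBNBBNBBNBBBNB) expands symbol-by-symbol to BNB B BNB BNB BNB B BNB BNB B BNB BNB B BNB BNB BNB B BNB; joining the 17 pieces gives the next term.

BNBBBNBBNBBNBBBNBBNBBBNBBNBBBNBBNBBNBBBNB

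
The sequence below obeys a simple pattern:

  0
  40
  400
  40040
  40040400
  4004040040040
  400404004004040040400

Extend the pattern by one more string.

Each term (from the third on) is the previous term followed by the one before it: term 3 = 40·0 = 400.
The next term joins 400404004004040040400 and 4004040040040.

4004040040040400404004004040040040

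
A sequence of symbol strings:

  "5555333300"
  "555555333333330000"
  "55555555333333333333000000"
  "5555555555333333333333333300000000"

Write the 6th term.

55555555555555333333333333333333333333000000000000

Reading off run lengths: 5 runs 4, 6, 8, 10; 3 runs 4, 8, 12, 16; 0 runs 2, 4, 6, 8 — each is linear in n (n = 1, 2, …).
For term 6, n = 6, so the run lengths are 14, 24, 12.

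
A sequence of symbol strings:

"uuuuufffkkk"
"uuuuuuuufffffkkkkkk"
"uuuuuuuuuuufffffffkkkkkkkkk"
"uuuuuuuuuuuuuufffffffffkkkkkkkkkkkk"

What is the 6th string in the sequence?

uuuuuuuuuuuuuuuuuuuufffffffffffffkkkkkkkkkkkkkkkkkk

The n-th term is 3n+2 u's then 2n+1 f's then 3n k's (n = 1, 2, …).
At n = 6 the blocks have lengths 20, 13, 18.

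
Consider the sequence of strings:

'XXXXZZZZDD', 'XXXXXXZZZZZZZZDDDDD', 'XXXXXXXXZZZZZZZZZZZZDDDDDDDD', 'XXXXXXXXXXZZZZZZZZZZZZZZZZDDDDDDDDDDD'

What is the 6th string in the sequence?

Each string has the form X^{2n+2} Z^{4n} D^{3n-1} (n = 1, 2, …).
At n = 6 the blocks have lengths 14, 24, 17.

XXXXXXXXXXXXXXZZZZZZZZZZZZZZZZZZZZZZZZDDDDDDDDDDDDDDDDD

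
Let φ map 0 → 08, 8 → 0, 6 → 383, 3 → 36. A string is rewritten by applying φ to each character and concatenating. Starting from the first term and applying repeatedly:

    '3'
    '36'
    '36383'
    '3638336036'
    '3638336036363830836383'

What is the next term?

Replace each of the 22 characters of 3638336036363830836383 in place — 36 383 36 0 36 36 383 08 36 383 36 383 36 0 36 08 0 36 383 36 0 36 — and concatenate.

363833603636383083638336383360360803638336036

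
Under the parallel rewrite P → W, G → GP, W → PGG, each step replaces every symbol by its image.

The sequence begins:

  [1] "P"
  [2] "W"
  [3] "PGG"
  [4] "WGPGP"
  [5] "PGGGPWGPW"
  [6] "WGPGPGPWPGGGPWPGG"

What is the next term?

Rewriting the 17 symbols of WGPGPGPWPGGGPWPGG one by one yields PGG GP W GP W GP W PGG W GP GP GP W PGG W GP GP; concatenated:

PGGGPWGPWGPWPGGWGPGPGPWPGGWGPGP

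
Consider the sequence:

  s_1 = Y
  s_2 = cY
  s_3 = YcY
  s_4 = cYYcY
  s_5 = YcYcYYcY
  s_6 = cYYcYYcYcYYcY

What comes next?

Each term (from the third on) is the two preceding terms concatenated in order: term 3 = Y·cY = YcY.
Continuing: YcYcYYcY · cYYcYYcYcYYcY gives term 7.

YcYcYYcYcYYcYYcYcYYcY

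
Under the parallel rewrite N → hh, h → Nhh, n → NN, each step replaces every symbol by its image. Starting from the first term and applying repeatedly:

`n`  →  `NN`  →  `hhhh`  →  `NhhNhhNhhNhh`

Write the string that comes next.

Rewriting each symbol of NhhNhhNhhNhh: N→hh, h→Nhh, h→Nhh, N→hh, h→Nhh, h→Nhh, N→hh, h→Nhh, h→Nhh, N→hh, h→Nhh, h→Nhh, which concatenates to hh Nhh Nhh hh Nhh Nhh hh Nhh Nhh hh Nhh Nhh.

hhNhhNhhhhNhhNhhhhNhhNhhhhNhhNhh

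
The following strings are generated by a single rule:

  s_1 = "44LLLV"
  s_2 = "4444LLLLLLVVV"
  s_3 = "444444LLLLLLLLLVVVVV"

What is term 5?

4444444444LLLLLLLLLLLLLLLVVVVVVVVV

The n-th term is 2n 4's then 3n L's then 2n-1 V's (n = 1, 2, …).
At n = 5 the blocks have lengths 10, 15, 9.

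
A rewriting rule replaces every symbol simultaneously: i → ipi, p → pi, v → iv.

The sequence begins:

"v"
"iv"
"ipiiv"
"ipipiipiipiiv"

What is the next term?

Rewriting the 13 symbols of ipipiipiipiiv one by one yields ipi pi ipi pi ipi ipi pi ipi ipi pi ipi ipi iv; concatenated:

ipipiipipiipiipipiipiipipiipiipiiv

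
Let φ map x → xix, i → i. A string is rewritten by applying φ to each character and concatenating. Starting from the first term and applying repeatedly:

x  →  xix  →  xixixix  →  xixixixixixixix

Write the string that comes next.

Applying the rule to each of the 15 symbols of xixixixixixixix gives the pieces xix i xix i xix i xix i xix i xix i xix i xix, which concatenate to the answer.

xixixixixixixixixixixixixixixix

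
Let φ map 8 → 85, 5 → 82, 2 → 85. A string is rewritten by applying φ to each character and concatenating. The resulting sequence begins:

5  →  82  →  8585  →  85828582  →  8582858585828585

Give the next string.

85828585858285828582858585828582

Replace each of the 16 characters of 8582858585828585 in place — 85 82 85 85 85 82 85 82 85 82 85 85 85 82 85 82 — and concatenate.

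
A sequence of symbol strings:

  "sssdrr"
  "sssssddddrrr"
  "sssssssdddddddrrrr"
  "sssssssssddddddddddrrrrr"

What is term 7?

sssssssssssssssdddddddddddddddddddrrrrrrrr

Reading off run lengths: s runs 3, 5, 7, 9; d runs 1, 4, 7, 10; r runs 2, 3, 4, 5 — each is linear in n (n = 1, 2, …).
At n = 7 the blocks have lengths 15, 19, 8.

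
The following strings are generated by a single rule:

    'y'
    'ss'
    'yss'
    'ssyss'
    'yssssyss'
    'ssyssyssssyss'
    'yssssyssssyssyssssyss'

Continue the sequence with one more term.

From term 3 onward, concatenate the second-to-last term with the last: y·ss = yss, ss·yss = ssyss, …
The next term joins ssyssyssssyss and yssssyssssyssyssssyss.

ssyssyssssyssyssssyssssyssyssssyss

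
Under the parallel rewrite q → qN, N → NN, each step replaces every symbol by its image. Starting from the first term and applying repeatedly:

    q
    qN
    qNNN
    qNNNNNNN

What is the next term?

qNNNNNNNNNNNNNNN

Apply φ to qNNNNNNN symbol by symbol: q→qN, N→NN, N→NN, N→NN, N→NN, N→NN, N→NN, N→NN; joined: qN NN NN NN NN NN NN NN.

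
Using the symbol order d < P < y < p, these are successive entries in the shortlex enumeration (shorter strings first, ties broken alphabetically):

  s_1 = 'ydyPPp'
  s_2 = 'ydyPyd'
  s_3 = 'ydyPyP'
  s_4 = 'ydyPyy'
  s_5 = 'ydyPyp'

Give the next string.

ydyPpd

Find the rightmost character of ydyPyp below p, bump it to the next letter, and reset everything to its right to d.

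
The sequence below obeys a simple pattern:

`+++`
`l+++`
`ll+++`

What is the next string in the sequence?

Every step adds l at the front: s(k+1) = l·s(k).
So the next term is l·ll+++.

lll+++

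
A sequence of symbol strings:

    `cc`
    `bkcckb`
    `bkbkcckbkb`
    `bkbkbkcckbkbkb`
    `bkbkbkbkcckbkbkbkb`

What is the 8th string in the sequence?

bkbkbkbkbkbkbkcckbkbkbkbkbkbkb

Each term wraps the previous one in bk on the left and kb on the right.
From bkbkbkbkcckbkbkbkb, 3 further steps: bkbkbkbkcckbkbkbkb → bkbkbkbkbkcckbkbkbkbkb → bkbkbkbkbkbkcckbkbkbkbkbkb → (answer).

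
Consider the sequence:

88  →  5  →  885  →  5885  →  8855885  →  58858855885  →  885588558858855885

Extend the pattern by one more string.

58858855885885588558858855885

Each term (from the third on) is the two preceding terms concatenated in order: term 3 = 88·5 = 885.
The next term joins 58858855885 and 885588558858855885.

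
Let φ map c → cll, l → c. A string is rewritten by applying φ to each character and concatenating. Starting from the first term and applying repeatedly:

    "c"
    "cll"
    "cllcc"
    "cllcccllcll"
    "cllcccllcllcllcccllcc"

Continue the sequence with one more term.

Rewriting the 21 symbols of cllcccllcllcllcccllcc one by one yields cll c c cll cll cll c c cll c c cll c c cll cll cll c c cll cll; concatenated:

cllcccllcllcllcccllcccllcccllcllcllcccllcll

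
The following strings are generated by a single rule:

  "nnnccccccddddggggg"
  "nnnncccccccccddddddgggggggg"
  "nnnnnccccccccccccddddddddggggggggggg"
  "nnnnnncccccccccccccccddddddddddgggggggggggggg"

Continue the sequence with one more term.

The n-th term is n+2 n's then 3n+3 c's then 2n+2 d's then 3n+2 g's (n = 1, 2, …).
Setting n = 5 gives 7, 18, 12, 17 characters in each block.

nnnnnnnccccccccccccccccccddddddddddddggggggggggggggggg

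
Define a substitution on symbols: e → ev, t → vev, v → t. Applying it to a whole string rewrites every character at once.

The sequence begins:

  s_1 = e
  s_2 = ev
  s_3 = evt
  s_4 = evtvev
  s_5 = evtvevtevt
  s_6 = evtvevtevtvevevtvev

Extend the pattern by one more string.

Replace each of the 19 characters of evtvevtevtvevevtvev in place — ev t vev t ev t vev ev t vev t ev t ev t vev t ev t — and concatenate.

evtvevtevtvevevtvevtevtevtvevtevt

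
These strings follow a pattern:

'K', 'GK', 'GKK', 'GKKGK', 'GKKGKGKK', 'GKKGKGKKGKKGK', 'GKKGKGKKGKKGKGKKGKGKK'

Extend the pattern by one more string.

This is a Fibonacci-style word recurrence s(k) = s(k−1)·s(k−2): e.g. GK·K = GKK.
Continuing: GKKGKGKKGKKGKGKKGKGKK · GKKGKGKKGKKGK gives term 8.

GKKGKGKKGKKGKGKKGKGKKGKKGKGKKGKKGK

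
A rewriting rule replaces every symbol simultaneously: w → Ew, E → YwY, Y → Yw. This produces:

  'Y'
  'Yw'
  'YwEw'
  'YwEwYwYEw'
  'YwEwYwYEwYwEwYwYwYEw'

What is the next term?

YwEwYwYEwYwEwYwYwYEwYwEwYwYEwYwEwYwEwYwYwYEw

φ(YwEwYwYEwYwEwYwYwYEw) expands symbol-by-symbol to Yw Ew YwY Ew Yw Ew Yw YwY Ew Yw Ew YwY Ew Yw Ew Yw Ew Yw YwY Ew; joining the 20 pieces gives the next term.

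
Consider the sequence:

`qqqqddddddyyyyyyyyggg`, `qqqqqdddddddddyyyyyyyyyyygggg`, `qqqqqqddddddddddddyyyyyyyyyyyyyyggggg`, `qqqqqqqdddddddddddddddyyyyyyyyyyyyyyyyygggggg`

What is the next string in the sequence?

qqqqqqqqddddddddddddddddddyyyyyyyyyyyyyyyyyyyyggggggg

The n-th term is n+2 q's then 3n d's then 3n+2 y's then n+1 g's, where the shown terms are n = 2, 3, 4, 5.
Setting n = 6 gives 8, 18, 20, 7 characters in each block.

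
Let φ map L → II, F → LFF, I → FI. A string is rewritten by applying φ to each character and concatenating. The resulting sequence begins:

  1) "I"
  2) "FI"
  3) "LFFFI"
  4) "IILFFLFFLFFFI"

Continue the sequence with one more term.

Replace each of the 13 characters of IILFFLFFLFFFI in place — FI FI II LFF LFF II LFF LFF II LFF LFF LFF FI — and concatenate.

FIFIIILFFLFFIILFFLFFIILFFLFFLFFFI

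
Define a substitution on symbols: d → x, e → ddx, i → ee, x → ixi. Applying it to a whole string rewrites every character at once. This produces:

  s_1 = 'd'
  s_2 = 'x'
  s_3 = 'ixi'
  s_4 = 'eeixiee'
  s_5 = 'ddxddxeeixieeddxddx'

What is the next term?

Rewriting the 19 symbols of ddxddxeeixieeddxddx one by one yields x x ixi x x ixi ddx ddx ee ixi ee ddx ddx x x ixi x x ixi; concatenated:

xxixixxixiddxddxeeixieeddxddxxxixixxixi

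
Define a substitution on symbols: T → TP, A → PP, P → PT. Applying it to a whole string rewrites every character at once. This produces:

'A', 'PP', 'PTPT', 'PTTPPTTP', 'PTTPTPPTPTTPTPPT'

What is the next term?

PTTPTPPTTPPTPTTPPTTPTPPTTPPTPTTP

Applying the rule to each of the 16 symbols of PTTPTPPTPTTPTPPT gives the pieces PT TP TP PT TP PT PT TP PT TP TP PT TP PT PT TP, which concatenate to the answer.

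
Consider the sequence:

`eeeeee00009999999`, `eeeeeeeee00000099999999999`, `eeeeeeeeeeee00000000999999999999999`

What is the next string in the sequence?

Each string has the form e^{3n} 0^{2n} 9^{4n-1}, where the shown terms are n = 2, 3, 4.
For the next term, n = 5, so the run lengths are 15, 10, 19.

eeeeeeeeeeeeeee00000000009999999999999999999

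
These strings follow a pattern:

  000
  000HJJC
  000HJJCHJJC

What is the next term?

Each term is the previous one with HJJC appended.
One more step from 000HJJCHJJC gives the answer.

000HJJCHJJCHJJC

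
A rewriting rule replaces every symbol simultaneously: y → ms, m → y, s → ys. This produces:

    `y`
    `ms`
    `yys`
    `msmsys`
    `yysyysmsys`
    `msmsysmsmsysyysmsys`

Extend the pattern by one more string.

Rewriting the 19 symbols of msmsysmsmsysyysmsys one by one yields y ys y ys ms ys y ys y ys ms ys ms ms ys y ys ms ys; concatenated:

yysyysmsysyysyysmsysmsmsysyysmsys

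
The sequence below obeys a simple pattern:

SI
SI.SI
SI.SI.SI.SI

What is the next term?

Every step duplicates the string with '.' between the halves.
Doubling SI.SI.SI.SI with '.' between the halves:

SI.SI.SI.SI.SI.SI.SI.SI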